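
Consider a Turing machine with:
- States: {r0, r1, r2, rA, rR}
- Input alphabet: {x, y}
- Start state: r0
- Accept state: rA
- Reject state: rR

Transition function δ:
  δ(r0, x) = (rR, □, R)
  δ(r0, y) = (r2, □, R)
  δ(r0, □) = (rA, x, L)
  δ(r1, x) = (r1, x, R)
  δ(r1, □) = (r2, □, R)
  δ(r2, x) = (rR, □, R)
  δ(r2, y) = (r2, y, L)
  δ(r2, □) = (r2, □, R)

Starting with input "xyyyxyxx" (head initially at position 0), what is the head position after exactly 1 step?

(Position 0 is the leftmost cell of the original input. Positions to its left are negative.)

Execution trace (head position shown):
Step 0: [r0]xyyyxyxx  (head at position 0)
Step 1: move right → □[rR]yyyxyxx  (head at position 1)

After 1 step, the head is at position 1.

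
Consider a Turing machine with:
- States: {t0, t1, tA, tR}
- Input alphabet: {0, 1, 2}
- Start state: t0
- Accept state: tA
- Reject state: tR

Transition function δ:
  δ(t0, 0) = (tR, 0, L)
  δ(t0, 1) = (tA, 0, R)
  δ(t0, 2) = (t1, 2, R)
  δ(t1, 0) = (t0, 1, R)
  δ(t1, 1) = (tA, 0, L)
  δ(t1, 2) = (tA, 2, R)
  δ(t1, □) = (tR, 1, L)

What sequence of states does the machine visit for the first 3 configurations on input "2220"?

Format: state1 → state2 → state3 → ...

Execution trace:
Initial: [t0]2220
Step 1: δ(t0, 2) = (t1, 2, R) → 2[t1]220
Step 2: δ(t1, 2) = (tA, 2, R) → 22[tA]20

The machine reaches the accept state tA and halts.

State sequence: t0 → t1 → tA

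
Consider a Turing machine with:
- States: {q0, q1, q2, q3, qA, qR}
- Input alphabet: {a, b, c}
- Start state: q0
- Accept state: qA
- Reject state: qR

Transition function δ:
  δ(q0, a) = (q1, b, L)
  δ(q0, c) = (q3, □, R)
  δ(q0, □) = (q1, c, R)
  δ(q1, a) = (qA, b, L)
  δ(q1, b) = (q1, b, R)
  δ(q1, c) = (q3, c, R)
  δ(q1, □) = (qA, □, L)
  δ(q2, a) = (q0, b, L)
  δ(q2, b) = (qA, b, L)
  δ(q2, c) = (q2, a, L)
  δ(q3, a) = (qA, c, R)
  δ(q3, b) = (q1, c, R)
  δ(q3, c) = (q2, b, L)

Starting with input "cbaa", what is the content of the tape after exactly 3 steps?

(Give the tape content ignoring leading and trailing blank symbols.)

Execution trace:
Initial: [q0]cbaa
Step 1: δ(q0, c) = (q3, □, R) → □[q3]baa
Step 2: δ(q3, b) = (q1, c, R) → □c[q1]aa
Step 3: δ(q1, a) = (qA, b, L) → □[qA]cba

The machine reaches the accept state qA and halts.

After 3 steps, the tape (ignoring leading/trailing blanks) is: cba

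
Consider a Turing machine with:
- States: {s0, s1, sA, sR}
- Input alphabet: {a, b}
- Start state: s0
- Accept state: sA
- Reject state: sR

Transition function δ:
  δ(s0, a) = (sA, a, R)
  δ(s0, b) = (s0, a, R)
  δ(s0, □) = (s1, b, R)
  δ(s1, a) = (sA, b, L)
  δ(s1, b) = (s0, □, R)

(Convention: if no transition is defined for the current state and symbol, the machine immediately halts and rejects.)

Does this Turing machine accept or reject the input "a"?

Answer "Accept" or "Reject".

Execution trace:
Initial: [s0]a
Step 1: δ(s0, a) = (sA, a, R) → a[sA]□

The machine reaches the accept state sA and halts.

Answer: Accept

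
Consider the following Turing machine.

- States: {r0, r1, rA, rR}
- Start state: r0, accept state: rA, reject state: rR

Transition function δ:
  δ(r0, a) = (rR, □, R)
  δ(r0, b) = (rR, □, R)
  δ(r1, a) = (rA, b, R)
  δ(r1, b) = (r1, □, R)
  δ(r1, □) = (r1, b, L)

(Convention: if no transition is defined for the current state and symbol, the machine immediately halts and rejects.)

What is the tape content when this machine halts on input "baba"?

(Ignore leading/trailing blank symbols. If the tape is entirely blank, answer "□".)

Execution trace:
Initial: [r0]baba
Step 1: δ(r0, b) = (rR, □, R) → □[rR]aba

The machine reaches the reject state rR and halts.

Final tape (ignoring leading/trailing blanks): aba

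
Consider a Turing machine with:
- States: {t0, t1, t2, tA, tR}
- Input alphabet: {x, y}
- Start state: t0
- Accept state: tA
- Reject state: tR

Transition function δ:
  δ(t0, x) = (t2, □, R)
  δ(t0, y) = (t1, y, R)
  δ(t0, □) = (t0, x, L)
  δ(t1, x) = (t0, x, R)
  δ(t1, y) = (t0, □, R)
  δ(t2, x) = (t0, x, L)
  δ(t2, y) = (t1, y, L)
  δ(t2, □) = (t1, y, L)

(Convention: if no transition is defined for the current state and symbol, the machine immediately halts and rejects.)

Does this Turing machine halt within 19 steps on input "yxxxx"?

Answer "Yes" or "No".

Execution trace:
Initial: [t0]yxxxx
Step 1: δ(t0, y) = (t1, y, R) → y[t1]xxxx
Step 2: δ(t1, x) = (t0, x, R) → yx[t0]xxx
Step 3: δ(t0, x) = (t2, □, R) → yx□[t2]xx
Step 4: δ(t2, x) = (t0, x, L) → yx[t0]□xx
Step 5: δ(t0, □) = (t0, x, L) → y[t0]xxxx
Step 6: δ(t0, x) = (t2, □, R) → y□[t2]xxx
Step 7: δ(t2, x) = (t0, x, L) → y[t0]□xxx
Step 8: δ(t0, □) = (t0, x, L) → [t0]yxxxx
Step 9: δ(t0, y) = (t1, y, R) → y[t1]xxxx
Step 10: δ(t1, x) = (t0, x, R) → yx[t0]xxx
Step 11: δ(t0, x) = (t2, □, R) → yx□[t2]xx
Step 12: δ(t2, x) = (t0, x, L) → yx[t0]□xx
Step 13: δ(t0, □) = (t0, x, L) → y[t0]xxxx
Step 14: δ(t0, x) = (t2, □, R) → y□[t2]xxx
Step 15: δ(t2, x) = (t0, x, L) → y[t0]□xxx
Step 16: δ(t0, □) = (t0, x, L) → [t0]yxxxx
Step 17: δ(t0, y) = (t1, y, R) → y[t1]xxxx
Step 18: δ(t1, x) = (t0, x, R) → yx[t0]xxx
Step 19: δ(t0, x) = (t2, □, R) → yx□[t2]xx

The machine has not reached a halting state after 19 steps.
The machine did not halt within the 19-step bound.

Answer: No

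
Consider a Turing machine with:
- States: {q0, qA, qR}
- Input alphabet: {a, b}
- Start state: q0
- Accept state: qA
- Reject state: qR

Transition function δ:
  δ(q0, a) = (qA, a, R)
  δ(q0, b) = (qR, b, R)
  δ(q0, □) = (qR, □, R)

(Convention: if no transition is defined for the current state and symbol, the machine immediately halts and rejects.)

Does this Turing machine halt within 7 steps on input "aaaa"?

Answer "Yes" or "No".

Execution trace:
Initial: [q0]aaaa
Step 1: δ(q0, a) = (qA, a, R) → a[qA]aaa

The machine reaches the accept state qA and halts.
The machine halted after 1 step (within the 7-step bound).

Answer: Yes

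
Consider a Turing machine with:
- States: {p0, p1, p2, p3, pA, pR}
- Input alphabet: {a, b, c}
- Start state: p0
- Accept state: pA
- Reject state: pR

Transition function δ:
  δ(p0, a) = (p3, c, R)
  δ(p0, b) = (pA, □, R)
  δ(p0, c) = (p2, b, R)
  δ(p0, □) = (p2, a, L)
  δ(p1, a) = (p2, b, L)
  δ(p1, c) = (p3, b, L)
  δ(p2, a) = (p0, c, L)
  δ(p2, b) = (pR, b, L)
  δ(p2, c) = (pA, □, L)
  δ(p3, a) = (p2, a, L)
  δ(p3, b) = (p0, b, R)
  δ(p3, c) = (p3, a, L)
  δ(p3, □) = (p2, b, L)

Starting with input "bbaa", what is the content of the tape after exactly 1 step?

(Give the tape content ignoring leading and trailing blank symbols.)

Execution trace:
Initial: [p0]bbaa
Step 1: δ(p0, b) = (pA, □, R) → □[pA]baa

The machine reaches the accept state pA and halts.

After 1 step, the tape (ignoring leading/trailing blanks) is: baa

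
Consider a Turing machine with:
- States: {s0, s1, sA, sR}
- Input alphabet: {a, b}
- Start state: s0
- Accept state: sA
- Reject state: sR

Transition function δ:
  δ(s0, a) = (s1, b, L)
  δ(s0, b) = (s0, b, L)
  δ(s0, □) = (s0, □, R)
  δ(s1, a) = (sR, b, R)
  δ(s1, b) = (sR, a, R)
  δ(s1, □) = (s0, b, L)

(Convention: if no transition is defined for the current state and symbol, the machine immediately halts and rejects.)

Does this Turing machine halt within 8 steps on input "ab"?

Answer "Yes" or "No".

Execution trace:
Initial: [s0]ab
Step 1: δ(s0, a) = (s1, b, L) → [s1]□bb
Step 2: δ(s1, □) = (s0, b, L) → [s0]□bbb
Step 3: δ(s0, □) = (s0, □, R) → □[s0]bbb
Step 4: δ(s0, b) = (s0, b, L) → [s0]□bbb
Step 5: δ(s0, □) = (s0, □, R) → □[s0]bbb
Step 6: δ(s0, b) = (s0, b, L) → [s0]□bbb
Step 7: δ(s0, □) = (s0, □, R) → □[s0]bbb
Step 8: δ(s0, b) = (s0, b, L) → [s0]□bbb

The machine has not reached a halting state after 8 steps.
The machine did not halt within the 8-step bound.

Answer: No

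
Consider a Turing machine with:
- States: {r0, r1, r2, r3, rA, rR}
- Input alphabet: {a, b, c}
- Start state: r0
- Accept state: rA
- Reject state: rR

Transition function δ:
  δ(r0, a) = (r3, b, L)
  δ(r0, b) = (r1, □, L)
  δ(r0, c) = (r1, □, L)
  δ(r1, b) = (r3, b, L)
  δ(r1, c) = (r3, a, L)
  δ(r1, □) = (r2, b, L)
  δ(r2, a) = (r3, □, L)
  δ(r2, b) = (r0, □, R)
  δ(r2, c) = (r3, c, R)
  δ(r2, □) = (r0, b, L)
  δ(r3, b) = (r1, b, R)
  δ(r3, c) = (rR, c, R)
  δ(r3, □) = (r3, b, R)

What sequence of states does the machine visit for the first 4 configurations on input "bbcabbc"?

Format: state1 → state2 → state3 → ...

Execution trace:
Initial: [r0]bbcabbc
Step 1: δ(r0, b) = (r1, □, L) → [r1]□□bcabbc
Step 2: δ(r1, □) = (r2, b, L) → [r2]□b□bcabbc
Step 3: δ(r2, □) = (r0, b, L) → [r0]□bb□bcabbc

No transition is defined for δ(r0, □). By convention the machine halts and rejects.

State sequence: r0 → r1 → r2 → r0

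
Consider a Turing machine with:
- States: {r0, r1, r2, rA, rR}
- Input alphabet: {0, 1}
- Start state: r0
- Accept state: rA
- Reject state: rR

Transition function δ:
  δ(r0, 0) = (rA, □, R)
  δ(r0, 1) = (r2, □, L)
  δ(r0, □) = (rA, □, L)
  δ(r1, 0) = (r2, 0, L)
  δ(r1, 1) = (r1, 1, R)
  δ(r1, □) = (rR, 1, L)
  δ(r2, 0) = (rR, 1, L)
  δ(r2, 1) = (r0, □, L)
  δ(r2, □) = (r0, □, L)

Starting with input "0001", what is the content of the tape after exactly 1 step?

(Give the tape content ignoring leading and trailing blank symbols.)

Execution trace:
Initial: [r0]0001
Step 1: δ(r0, 0) = (rA, □, R) → □[rA]001

The machine reaches the accept state rA and halts.

After 1 step, the tape (ignoring leading/trailing blanks) is: 001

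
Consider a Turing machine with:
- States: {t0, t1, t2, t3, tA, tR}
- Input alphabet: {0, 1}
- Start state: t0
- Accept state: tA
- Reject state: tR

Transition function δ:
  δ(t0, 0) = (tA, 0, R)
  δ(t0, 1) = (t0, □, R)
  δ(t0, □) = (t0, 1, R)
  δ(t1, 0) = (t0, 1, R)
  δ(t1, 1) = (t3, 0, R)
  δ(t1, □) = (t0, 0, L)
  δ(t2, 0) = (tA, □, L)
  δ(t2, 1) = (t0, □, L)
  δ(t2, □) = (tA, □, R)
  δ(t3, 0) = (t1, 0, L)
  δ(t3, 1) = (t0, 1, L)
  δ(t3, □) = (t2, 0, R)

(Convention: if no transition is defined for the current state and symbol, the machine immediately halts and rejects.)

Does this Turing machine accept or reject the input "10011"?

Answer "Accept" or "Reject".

Execution trace:
Initial: [t0]10011
Step 1: δ(t0, 1) = (t0, □, R) → □[t0]0011
Step 2: δ(t0, 0) = (tA, 0, R) → □0[tA]011

The machine reaches the accept state tA and halts.

Answer: Accept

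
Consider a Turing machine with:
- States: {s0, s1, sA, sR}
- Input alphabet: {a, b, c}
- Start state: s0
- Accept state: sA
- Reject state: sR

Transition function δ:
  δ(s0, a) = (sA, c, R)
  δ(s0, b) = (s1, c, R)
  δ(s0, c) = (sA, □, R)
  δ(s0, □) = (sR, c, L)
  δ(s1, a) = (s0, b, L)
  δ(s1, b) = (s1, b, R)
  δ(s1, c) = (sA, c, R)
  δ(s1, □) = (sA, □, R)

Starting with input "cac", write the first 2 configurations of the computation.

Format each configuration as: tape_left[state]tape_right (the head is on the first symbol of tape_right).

Transitions applied:
Step 1: δ(s0, c) = (sA, □, R)

The first 2 configurations are:
[s0]cac ⊢ □[sA]ac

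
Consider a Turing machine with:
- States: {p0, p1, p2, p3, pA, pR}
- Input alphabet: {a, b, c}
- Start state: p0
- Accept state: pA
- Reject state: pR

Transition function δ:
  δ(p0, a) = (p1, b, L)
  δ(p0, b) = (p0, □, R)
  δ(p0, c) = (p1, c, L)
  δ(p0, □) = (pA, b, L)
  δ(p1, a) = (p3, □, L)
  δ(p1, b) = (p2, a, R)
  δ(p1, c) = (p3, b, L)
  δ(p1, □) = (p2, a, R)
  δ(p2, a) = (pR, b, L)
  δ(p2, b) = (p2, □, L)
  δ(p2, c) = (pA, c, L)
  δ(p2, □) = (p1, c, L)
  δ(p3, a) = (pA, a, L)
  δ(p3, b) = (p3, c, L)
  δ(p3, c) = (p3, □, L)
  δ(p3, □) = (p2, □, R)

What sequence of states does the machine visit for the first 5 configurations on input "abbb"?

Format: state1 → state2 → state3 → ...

Execution trace:
Initial: [p0]abbb
Step 1: δ(p0, a) = (p1, b, L) → [p1]□bbbb
Step 2: δ(p1, □) = (p2, a, R) → a[p2]bbbb
Step 3: δ(p2, b) = (p2, □, L) → [p2]a□bbb
Step 4: δ(p2, a) = (pR, b, L) → [pR]□b□bbb

The machine reaches the reject state pR and halts.

State sequence: p0 → p1 → p2 → p2 → pR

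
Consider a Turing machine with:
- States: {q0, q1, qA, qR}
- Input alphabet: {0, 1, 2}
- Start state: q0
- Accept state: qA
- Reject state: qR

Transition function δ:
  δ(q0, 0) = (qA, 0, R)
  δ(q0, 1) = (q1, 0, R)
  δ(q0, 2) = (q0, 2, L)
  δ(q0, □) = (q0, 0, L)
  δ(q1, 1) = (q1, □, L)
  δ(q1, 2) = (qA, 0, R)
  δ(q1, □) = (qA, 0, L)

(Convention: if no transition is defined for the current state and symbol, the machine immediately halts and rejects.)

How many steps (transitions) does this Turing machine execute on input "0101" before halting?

Execution trace:
Initial: [q0]0101
Step 1: δ(q0, 0) = (qA, 0, R) → 0[qA]101

The machine reaches the accept state qA and halts.

The machine executed 1 step before halting.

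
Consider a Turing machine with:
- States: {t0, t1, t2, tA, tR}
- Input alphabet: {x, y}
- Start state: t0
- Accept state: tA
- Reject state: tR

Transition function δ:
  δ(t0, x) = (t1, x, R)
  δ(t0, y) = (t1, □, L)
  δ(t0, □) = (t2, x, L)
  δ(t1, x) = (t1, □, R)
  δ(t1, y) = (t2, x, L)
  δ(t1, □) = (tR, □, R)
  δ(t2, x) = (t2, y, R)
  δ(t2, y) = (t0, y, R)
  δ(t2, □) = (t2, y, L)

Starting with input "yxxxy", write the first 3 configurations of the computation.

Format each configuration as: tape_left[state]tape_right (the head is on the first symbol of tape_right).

Transitions applied:
Step 1: δ(t0, y) = (t1, □, L)
Step 2: δ(t1, □) = (tR, □, R)

The first 3 configurations are:
[t0]yxxxy ⊢ [t1]□□xxxy ⊢ □[tR]□xxxy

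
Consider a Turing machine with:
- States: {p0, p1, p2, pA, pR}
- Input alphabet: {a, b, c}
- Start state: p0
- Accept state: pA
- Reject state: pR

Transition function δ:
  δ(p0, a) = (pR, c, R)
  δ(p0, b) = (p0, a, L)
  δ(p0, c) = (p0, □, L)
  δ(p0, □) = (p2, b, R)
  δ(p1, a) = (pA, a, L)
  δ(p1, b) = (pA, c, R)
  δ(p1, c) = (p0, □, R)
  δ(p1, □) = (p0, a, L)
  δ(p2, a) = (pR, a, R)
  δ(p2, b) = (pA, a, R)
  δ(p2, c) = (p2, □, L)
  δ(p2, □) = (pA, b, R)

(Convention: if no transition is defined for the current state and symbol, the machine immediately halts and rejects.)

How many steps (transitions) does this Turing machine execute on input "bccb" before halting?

Execution trace:
Initial: [p0]bccb
Step 1: δ(p0, b) = (p0, a, L) → [p0]□accb
Step 2: δ(p0, □) = (p2, b, R) → b[p2]accb
Step 3: δ(p2, a) = (pR, a, R) → ba[pR]ccb

The machine reaches the reject state pR and halts.

The machine executed 3 steps before halting.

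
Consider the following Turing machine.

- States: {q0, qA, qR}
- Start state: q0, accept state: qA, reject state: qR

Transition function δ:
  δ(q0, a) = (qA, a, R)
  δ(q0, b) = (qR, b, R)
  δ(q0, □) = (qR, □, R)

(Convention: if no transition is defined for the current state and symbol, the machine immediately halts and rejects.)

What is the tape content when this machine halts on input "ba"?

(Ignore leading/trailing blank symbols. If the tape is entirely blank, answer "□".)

Execution trace:
Initial: [q0]ba
Step 1: δ(q0, b) = (qR, b, R) → b[qR]a

The machine reaches the reject state qR and halts.

Final tape (ignoring leading/trailing blanks): ba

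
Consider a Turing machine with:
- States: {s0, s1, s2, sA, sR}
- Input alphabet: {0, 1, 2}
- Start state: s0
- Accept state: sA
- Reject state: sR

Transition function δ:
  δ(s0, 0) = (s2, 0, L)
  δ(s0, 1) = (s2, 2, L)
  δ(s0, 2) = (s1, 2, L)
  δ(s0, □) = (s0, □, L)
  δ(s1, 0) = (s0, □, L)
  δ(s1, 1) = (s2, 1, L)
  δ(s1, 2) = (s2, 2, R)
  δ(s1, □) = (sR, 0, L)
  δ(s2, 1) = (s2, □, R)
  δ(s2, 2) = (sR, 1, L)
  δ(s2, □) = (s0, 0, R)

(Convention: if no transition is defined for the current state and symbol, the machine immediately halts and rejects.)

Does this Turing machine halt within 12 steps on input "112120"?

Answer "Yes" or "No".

Execution trace:
Initial: [s0]112120
Step 1: δ(s0, 1) = (s2, 2, L) → [s2]□212120
Step 2: δ(s2, □) = (s0, 0, R) → 0[s0]212120
Step 3: δ(s0, 2) = (s1, 2, L) → [s1]0212120
Step 4: δ(s1, 0) = (s0, □, L) → [s0]□□212120
Step 5: δ(s0, □) = (s0, □, L) → [s0]□□□212120
Step 6: δ(s0, □) = (s0, □, L) → [s0]□□□□212120
Step 7: δ(s0, □) = (s0, □, L) → [s0]□□□□□212120
Step 8: δ(s0, □) = (s0, □, L) → [s0]□□□□□□212120
Step 9: δ(s0, □) = (s0, □, L) → [s0]□□□□□□□212120
Step 10: δ(s0, □) = (s0, □, L) → [s0]□□□□□□□□212120
Step 11: δ(s0, □) = (s0, □, L) → [s0]□□□□□□□□□212120
Step 12: δ(s0, □) = (s0, □, L) → [s0]□□□□□□□□□□212120

The machine has not reached a halting state after 12 steps.
The machine did not halt within the 12-step bound.

Answer: No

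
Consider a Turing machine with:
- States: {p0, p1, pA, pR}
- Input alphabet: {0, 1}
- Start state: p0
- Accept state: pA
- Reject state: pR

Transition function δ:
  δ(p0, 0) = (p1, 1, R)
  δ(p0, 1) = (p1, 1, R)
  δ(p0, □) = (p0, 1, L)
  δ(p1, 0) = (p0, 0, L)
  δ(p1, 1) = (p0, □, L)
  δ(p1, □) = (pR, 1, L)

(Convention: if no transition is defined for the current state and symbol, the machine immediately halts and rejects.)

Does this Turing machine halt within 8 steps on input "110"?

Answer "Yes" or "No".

Execution trace:
Initial: [p0]110
Step 1: δ(p0, 1) = (p1, 1, R) → 1[p1]10
Step 2: δ(p1, 1) = (p0, □, L) → [p0]1□0
Step 3: δ(p0, 1) = (p1, 1, R) → 1[p1]□0
Step 4: δ(p1, □) = (pR, 1, L) → [pR]110

The machine reaches the reject state pR and halts.
The machine halted after 4 steps (within the 8-step bound).

Answer: Yes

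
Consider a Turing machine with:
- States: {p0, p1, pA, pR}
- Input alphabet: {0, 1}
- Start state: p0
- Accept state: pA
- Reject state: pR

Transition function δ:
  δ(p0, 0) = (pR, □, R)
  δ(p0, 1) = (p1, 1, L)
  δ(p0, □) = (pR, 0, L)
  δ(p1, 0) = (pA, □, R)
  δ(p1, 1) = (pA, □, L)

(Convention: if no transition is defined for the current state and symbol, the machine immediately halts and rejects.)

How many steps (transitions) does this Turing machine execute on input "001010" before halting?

Execution trace:
Initial: [p0]001010
Step 1: δ(p0, 0) = (pR, □, R) → □[pR]01010

The machine reaches the reject state pR and halts.

The machine executed 1 step before halting.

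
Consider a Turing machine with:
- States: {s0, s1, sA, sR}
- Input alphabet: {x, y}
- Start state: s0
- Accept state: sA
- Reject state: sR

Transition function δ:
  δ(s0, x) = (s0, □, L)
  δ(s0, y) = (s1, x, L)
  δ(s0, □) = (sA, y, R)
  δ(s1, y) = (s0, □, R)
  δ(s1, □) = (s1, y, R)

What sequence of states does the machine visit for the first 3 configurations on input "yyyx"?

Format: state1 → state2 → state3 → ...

Execution trace:
Initial: [s0]yyyx
Step 1: δ(s0, y) = (s1, x, L) → [s1]□xyyx
Step 2: δ(s1, □) = (s1, y, R) → y[s1]xyyx

No transition is defined for δ(s1, x). By convention the machine halts and rejects.

State sequence: s0 → s1 → s1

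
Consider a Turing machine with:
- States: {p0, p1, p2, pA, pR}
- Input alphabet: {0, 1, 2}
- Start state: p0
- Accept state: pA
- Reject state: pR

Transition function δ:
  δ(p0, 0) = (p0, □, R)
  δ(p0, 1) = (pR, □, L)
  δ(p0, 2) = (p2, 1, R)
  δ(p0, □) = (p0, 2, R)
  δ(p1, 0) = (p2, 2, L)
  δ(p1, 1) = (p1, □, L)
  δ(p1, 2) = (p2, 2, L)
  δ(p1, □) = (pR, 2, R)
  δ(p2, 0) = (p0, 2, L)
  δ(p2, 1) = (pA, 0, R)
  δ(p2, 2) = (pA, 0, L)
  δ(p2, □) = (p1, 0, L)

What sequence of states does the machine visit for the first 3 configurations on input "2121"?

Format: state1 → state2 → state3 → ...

Execution trace:
Initial: [p0]2121
Step 1: δ(p0, 2) = (p2, 1, R) → 1[p2]121
Step 2: δ(p2, 1) = (pA, 0, R) → 10[pA]21

The machine reaches the accept state pA and halts.

State sequence: p0 → p2 → pA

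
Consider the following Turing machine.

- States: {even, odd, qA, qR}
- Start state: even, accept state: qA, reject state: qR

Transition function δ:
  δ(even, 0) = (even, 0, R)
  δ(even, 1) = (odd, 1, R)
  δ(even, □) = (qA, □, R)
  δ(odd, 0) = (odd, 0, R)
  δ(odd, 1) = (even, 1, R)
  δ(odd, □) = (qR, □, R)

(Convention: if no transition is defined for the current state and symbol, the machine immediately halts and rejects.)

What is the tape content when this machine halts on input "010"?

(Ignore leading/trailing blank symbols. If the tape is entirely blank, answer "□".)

Execution trace:
Initial: [even]010
Step 1: δ(even, 0) = (even, 0, R) → 0[even]10
Step 2: δ(even, 1) = (odd, 1, R) → 01[odd]0
Step 3: δ(odd, 0) = (odd, 0, R) → 010[odd]□
Step 4: δ(odd, □) = (qR, □, R) → 010□[qR]□

The machine reaches the reject state qR and halts.

Final tape (ignoring leading/trailing blanks): 010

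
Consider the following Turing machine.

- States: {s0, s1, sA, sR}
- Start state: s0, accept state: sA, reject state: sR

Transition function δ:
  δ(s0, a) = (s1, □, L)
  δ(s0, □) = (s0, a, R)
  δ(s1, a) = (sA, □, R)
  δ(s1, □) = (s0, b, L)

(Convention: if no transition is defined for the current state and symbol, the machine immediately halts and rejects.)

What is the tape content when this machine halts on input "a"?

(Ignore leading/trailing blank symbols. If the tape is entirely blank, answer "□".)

Execution trace:
Initial: [s0]a
Step 1: δ(s0, a) = (s1, □, L) → [s1]□□
Step 2: δ(s1, □) = (s0, b, L) → [s0]□b□
Step 3: δ(s0, □) = (s0, a, R) → a[s0]b□

No transition is defined for δ(s0, b). By convention the machine halts and rejects.

Final tape (ignoring leading/trailing blanks): ab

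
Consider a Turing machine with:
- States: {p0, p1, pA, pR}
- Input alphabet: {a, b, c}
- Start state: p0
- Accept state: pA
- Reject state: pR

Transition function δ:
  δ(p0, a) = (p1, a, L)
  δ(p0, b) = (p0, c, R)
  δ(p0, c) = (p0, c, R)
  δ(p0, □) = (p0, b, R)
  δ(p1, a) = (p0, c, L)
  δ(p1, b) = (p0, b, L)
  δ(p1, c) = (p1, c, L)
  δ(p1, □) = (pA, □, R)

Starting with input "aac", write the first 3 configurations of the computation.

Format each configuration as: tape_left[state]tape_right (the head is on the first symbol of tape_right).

Transitions applied:
Step 1: δ(p0, a) = (p1, a, L)
Step 2: δ(p1, □) = (pA, □, R)

The first 3 configurations are:
[p0]aac ⊢ [p1]□aac ⊢ □[pA]aac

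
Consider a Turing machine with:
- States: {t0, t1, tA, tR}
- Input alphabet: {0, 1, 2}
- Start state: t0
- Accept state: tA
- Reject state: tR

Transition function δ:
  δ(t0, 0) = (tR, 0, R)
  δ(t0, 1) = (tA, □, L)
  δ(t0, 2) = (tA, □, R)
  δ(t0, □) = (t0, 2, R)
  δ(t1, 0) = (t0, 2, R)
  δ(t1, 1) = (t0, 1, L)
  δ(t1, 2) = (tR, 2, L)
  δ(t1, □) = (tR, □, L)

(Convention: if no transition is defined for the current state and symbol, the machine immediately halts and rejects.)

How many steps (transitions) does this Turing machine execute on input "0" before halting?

Execution trace:
Initial: [t0]0
Step 1: δ(t0, 0) = (tR, 0, R) → 0[tR]□

The machine reaches the reject state tR and halts.

The machine executed 1 step before halting.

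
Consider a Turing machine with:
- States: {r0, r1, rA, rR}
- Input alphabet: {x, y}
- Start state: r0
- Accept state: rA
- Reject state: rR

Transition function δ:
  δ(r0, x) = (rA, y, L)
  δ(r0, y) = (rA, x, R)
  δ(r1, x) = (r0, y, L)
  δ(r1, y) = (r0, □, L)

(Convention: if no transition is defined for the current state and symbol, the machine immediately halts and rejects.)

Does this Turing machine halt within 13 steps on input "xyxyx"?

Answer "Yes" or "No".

Execution trace:
Initial: [r0]xyxyx
Step 1: δ(r0, x) = (rA, y, L) → [rA]□yyxyx

The machine reaches the accept state rA and halts.
The machine halted after 1 step (within the 13-step bound).

Answer: Yes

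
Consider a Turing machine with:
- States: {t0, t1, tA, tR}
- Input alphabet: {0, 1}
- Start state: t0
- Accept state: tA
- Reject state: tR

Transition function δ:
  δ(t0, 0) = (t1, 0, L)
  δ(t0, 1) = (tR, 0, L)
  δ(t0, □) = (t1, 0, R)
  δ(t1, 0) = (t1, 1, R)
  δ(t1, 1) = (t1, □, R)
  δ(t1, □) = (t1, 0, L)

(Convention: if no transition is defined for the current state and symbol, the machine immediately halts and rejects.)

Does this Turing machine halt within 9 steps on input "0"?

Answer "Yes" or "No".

Execution trace:
Initial: [t0]0
Step 1: δ(t0, 0) = (t1, 0, L) → [t1]□0
Step 2: δ(t1, □) = (t1, 0, L) → [t1]□00
Step 3: δ(t1, □) = (t1, 0, L) → [t1]□000
Step 4: δ(t1, □) = (t1, 0, L) → [t1]□0000
Step 5: δ(t1, □) = (t1, 0, L) → [t1]□00000
Step 6: δ(t1, □) = (t1, 0, L) → [t1]□000000
Step 7: δ(t1, □) = (t1, 0, L) → [t1]□0000000
Step 8: δ(t1, □) = (t1, 0, L) → [t1]□00000000
Step 9: δ(t1, □) = (t1, 0, L) → [t1]□000000000

The machine has not reached a halting state after 9 steps.
The machine did not halt within the 9-step bound.

Answer: No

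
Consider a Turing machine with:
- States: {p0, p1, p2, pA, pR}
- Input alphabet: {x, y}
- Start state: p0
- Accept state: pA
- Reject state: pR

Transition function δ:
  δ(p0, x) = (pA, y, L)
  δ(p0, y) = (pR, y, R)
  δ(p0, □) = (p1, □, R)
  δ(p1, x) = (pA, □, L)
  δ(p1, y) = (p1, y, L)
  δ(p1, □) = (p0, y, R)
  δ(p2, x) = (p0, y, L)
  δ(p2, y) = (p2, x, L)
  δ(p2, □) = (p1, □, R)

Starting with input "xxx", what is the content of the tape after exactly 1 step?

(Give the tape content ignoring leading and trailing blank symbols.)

Execution trace:
Initial: [p0]xxx
Step 1: δ(p0, x) = (pA, y, L) → [pA]□yxx

The machine reaches the accept state pA and halts.

After 1 step, the tape (ignoring leading/trailing blanks) is: yxx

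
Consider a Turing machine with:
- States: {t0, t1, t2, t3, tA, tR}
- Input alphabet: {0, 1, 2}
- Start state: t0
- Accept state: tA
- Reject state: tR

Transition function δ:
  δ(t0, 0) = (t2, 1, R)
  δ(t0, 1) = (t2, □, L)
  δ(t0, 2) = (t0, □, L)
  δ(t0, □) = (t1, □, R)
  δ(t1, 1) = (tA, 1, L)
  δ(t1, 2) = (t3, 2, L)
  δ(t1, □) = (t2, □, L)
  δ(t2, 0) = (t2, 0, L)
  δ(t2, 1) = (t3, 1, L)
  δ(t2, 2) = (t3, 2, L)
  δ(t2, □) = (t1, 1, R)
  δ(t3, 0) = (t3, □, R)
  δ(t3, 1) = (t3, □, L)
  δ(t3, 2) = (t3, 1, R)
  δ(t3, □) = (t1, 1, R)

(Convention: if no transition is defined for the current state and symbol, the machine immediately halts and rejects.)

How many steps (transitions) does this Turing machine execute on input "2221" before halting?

Execution trace:
Initial: [t0]2221
Step 1: δ(t0, 2) = (t0, □, L) → [t0]□□221
Step 2: δ(t0, □) = (t1, □, R) → □[t1]□221
Step 3: δ(t1, □) = (t2, □, L) → [t2]□□221
Step 4: δ(t2, □) = (t1, 1, R) → 1[t1]□221
Step 5: δ(t1, □) = (t2, □, L) → [t2]1□221
Step 6: δ(t2, 1) = (t3, 1, L) → [t3]□1□221
Step 7: δ(t3, □) = (t1, 1, R) → 1[t1]1□221
Step 8: δ(t1, 1) = (tA, 1, L) → [tA]11□221

The machine reaches the accept state tA and halts.

The machine executed 8 steps before halting.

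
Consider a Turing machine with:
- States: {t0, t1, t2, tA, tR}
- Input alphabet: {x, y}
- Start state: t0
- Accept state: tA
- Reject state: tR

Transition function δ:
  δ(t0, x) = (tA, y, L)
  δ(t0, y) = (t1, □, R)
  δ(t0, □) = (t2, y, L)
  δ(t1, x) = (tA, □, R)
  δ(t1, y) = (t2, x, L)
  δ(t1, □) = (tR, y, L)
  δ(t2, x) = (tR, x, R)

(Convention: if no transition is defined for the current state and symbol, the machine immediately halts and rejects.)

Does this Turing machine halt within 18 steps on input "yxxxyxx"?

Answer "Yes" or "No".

Execution trace:
Initial: [t0]yxxxyxx
Step 1: δ(t0, y) = (t1, □, R) → □[t1]xxxyxx
Step 2: δ(t1, x) = (tA, □, R) → □□[tA]xxyxx

The machine reaches the accept state tA and halts.
The machine halted after 2 steps (within the 18-step bound).

Answer: Yes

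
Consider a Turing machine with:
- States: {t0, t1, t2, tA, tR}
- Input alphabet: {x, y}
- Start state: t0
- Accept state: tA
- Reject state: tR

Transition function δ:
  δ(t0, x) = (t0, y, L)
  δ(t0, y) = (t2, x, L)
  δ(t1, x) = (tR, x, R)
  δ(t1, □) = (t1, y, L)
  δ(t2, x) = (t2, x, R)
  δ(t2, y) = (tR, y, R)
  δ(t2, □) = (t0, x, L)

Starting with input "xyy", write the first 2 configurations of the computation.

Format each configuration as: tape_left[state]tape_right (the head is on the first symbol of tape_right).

Transitions applied:
Step 1: δ(t0, x) = (t0, y, L)

The first 2 configurations are:
[t0]xyy ⊢ [t0]□yyy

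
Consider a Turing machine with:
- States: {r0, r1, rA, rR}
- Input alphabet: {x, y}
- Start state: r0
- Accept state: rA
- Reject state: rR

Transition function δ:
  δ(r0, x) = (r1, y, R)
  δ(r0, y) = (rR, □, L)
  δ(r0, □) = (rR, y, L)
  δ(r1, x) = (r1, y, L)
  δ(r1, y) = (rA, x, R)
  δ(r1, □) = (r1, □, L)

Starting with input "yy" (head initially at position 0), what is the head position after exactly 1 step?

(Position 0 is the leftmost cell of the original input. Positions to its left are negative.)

Execution trace (head position shown):
Step 0: [r0]yy  (head at position 0)
Step 1: move left → [rR]□□y  (head at position -1)

After 1 step, the head is at position -1.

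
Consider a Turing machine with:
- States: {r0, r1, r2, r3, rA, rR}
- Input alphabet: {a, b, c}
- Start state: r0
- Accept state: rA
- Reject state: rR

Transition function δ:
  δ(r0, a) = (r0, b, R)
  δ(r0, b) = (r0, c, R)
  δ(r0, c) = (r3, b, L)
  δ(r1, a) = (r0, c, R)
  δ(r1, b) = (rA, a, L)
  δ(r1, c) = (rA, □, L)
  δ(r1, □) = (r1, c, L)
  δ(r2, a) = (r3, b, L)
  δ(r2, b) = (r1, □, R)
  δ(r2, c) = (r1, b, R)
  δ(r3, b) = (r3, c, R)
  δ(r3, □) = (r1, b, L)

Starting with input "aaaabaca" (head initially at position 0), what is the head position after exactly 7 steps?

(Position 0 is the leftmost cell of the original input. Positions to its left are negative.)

Execution trace (head position shown):
Step 0: [r0]aaaabaca  (head at position 0)
Step 1: move right → b[r0]aaabaca  (head at position 1)
Step 2: move right → bb[r0]aabaca  (head at position 2)
Step 3: move right → bbb[r0]abaca  (head at position 3)
Step 4: move right → bbbb[r0]baca  (head at position 4)
Step 5: move right → bbbbc[r0]aca  (head at position 5)
Step 6: move right → bbbbcb[r0]ca  (head at position 6)
Step 7: move left → bbbbc[r3]bba  (head at position 5)

After 7 steps, the head is at position 5.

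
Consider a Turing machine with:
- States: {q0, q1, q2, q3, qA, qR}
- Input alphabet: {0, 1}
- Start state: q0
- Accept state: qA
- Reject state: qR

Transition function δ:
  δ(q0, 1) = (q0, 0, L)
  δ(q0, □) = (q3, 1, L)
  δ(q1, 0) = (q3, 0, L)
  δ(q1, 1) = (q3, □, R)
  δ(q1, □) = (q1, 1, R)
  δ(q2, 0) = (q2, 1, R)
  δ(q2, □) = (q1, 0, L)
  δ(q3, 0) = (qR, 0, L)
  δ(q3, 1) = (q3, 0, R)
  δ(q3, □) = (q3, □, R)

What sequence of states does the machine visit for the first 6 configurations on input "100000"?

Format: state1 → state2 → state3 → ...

Execution trace:
Initial: [q0]100000
Step 1: δ(q0, 1) = (q0, 0, L) → [q0]□000000
Step 2: δ(q0, □) = (q3, 1, L) → [q3]□1000000
Step 3: δ(q3, □) = (q3, □, R) → □[q3]1000000
Step 4: δ(q3, 1) = (q3, 0, R) → □0[q3]000000
Step 5: δ(q3, 0) = (qR, 0, L) → □[qR]0000000

The machine reaches the reject state qR and halts.

State sequence: q0 → q0 → q3 → q3 → q3 → qR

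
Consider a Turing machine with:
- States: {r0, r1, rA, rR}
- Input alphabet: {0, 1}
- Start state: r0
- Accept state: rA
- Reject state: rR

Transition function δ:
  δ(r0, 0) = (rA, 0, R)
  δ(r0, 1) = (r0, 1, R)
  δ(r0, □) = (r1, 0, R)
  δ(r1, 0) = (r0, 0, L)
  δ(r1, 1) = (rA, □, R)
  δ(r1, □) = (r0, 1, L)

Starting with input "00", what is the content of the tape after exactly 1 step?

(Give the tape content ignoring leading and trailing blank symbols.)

Execution trace:
Initial: [r0]00
Step 1: δ(r0, 0) = (rA, 0, R) → 0[rA]0

The machine reaches the accept state rA and halts.

After 1 step, the tape (ignoring leading/trailing blanks) is: 00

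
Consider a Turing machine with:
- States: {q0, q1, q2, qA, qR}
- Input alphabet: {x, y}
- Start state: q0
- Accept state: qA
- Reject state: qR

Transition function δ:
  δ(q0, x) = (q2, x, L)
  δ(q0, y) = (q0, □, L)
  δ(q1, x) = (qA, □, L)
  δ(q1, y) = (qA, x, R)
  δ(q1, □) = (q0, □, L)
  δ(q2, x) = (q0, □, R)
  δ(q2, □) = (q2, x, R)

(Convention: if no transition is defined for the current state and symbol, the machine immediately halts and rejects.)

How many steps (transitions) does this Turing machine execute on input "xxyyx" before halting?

Execution trace:
Initial: [q0]xxyyx
Step 1: δ(q0, x) = (q2, x, L) → [q2]□xxyyx
Step 2: δ(q2, □) = (q2, x, R) → x[q2]xxyyx
Step 3: δ(q2, x) = (q0, □, R) → x□[q0]xyyx
Step 4: δ(q0, x) = (q2, x, L) → x[q2]□xyyx
Step 5: δ(q2, □) = (q2, x, R) → xx[q2]xyyx
Step 6: δ(q2, x) = (q0, □, R) → xx□[q0]yyx
Step 7: δ(q0, y) = (q0, □, L) → xx[q0]□□yx

No transition is defined for δ(q0, □). By convention the machine halts and rejects.

The machine executed 7 steps before halting.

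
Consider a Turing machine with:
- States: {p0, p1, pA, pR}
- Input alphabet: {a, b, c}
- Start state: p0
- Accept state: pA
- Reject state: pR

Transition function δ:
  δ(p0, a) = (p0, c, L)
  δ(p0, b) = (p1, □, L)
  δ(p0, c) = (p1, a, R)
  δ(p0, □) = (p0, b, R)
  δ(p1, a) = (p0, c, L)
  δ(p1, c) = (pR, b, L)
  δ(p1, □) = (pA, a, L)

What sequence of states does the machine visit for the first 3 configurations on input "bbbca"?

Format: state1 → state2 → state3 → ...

Execution trace:
Initial: [p0]bbbca
Step 1: δ(p0, b) = (p1, □, L) → [p1]□□bbca
Step 2: δ(p1, □) = (pA, a, L) → [pA]□a□bbca

The machine reaches the accept state pA and halts.

State sequence: p0 → p1 → pA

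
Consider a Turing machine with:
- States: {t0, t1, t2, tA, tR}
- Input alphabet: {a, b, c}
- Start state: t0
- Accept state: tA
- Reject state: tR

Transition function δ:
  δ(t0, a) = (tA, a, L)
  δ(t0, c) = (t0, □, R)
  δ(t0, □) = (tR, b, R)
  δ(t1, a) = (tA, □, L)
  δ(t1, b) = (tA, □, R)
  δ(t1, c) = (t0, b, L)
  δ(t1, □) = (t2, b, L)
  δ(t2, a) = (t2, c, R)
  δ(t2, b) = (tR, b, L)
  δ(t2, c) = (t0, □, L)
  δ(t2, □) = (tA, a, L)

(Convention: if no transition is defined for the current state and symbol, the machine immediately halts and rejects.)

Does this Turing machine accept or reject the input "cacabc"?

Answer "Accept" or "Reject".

Execution trace:
Initial: [t0]cacabc
Step 1: δ(t0, c) = (t0, □, R) → □[t0]acabc
Step 2: δ(t0, a) = (tA, a, L) → [tA]□acabc

The machine reaches the accept state tA and halts.

Answer: Accept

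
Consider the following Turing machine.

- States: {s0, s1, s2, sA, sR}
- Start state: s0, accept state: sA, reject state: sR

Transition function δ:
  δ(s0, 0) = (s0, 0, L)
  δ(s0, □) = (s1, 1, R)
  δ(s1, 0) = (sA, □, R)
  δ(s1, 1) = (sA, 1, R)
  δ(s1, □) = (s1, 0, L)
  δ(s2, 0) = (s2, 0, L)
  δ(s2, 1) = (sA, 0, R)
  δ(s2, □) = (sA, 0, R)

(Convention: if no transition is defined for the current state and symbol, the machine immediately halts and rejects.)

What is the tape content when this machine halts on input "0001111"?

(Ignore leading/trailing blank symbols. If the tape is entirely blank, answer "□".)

Execution trace:
Initial: [s0]0001111
Step 1: δ(s0, 0) = (s0, 0, L) → [s0]□0001111
Step 2: δ(s0, □) = (s1, 1, R) → 1[s1]0001111
Step 3: δ(s1, 0) = (sA, □, R) → 1□[sA]001111

The machine reaches the accept state sA and halts.

Final tape (ignoring leading/trailing blanks): 1□001111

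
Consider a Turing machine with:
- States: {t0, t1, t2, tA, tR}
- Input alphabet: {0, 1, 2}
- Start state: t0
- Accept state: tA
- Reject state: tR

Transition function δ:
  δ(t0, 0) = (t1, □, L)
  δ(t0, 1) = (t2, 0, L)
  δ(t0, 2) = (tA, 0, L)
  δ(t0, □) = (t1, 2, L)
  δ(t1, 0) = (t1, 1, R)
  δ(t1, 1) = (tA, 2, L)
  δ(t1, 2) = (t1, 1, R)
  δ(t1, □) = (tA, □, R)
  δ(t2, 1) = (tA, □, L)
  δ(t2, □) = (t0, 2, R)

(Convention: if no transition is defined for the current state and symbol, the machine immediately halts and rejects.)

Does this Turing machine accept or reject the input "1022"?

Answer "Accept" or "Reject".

Execution trace:
Initial: [t0]1022
Step 1: δ(t0, 1) = (t2, 0, L) → [t2]□0022
Step 2: δ(t2, □) = (t0, 2, R) → 2[t0]0022
Step 3: δ(t0, 0) = (t1, □, L) → [t1]2□022
Step 4: δ(t1, 2) = (t1, 1, R) → 1[t1]□022
Step 5: δ(t1, □) = (tA, □, R) → 1□[tA]022

The machine reaches the accept state tA and halts.

Answer: Accept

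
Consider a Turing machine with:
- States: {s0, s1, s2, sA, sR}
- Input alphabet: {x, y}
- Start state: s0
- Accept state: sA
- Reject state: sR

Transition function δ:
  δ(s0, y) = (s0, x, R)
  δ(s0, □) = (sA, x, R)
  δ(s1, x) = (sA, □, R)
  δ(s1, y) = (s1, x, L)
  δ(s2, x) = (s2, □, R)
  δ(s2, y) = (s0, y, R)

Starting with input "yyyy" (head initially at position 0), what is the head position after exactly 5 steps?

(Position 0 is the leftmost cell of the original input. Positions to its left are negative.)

Execution trace (head position shown):
Step 0: [s0]yyyy  (head at position 0)
Step 1: move right → x[s0]yyy  (head at position 1)
Step 2: move right → xx[s0]yy  (head at position 2)
Step 3: move right → xxx[s0]y  (head at position 3)
Step 4: move right → xxxx[s0]□  (head at position 4)
Step 5: move right → xxxxx[sA]□  (head at position 5)

After 5 steps, the head is at position 5.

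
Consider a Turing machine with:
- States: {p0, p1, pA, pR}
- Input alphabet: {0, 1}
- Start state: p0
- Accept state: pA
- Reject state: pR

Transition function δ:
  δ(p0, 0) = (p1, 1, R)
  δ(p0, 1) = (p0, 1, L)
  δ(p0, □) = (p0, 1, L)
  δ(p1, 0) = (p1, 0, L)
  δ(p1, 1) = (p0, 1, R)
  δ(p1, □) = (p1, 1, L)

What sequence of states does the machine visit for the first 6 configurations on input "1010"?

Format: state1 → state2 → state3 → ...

Execution trace:
Initial: [p0]1010
Step 1: δ(p0, 1) = (p0, 1, L) → [p0]□1010
Step 2: δ(p0, □) = (p0, 1, L) → [p0]□11010
Step 3: δ(p0, □) = (p0, 1, L) → [p0]□111010
Step 4: δ(p0, □) = (p0, 1, L) → [p0]□1111010
Step 5: δ(p0, □) = (p0, 1, L) → [p0]□11111010

State sequence: p0 → p0 → p0 → p0 → p0 → p0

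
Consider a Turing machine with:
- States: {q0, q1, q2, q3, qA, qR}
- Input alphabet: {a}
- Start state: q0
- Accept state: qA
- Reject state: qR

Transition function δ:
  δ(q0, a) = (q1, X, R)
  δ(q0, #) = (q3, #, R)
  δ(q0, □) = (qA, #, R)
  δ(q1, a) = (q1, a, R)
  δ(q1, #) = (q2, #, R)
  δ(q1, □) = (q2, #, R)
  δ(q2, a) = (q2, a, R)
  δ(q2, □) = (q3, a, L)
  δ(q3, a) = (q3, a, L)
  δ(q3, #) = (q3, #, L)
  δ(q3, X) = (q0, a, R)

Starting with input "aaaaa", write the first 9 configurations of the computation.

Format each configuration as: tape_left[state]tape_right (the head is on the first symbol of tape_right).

Transitions applied:
Step 1: δ(q0, a) = (q1, X, R)
Step 2: δ(q1, a) = (q1, a, R)
Step 3: δ(q1, a) = (q1, a, R)
Step 4: δ(q1, a) = (q1, a, R)
Step 5: δ(q1, a) = (q1, a, R)
Step 6: δ(q1, □) = (q2, #, R)
Step 7: δ(q2, □) = (q3, a, L)
Step 8: δ(q3, #) = (q3, #, L)

The first 9 configurations are:
[q0]aaaaa ⊢ X[q1]aaaa ⊢ Xa[q1]aaa ⊢ Xaa[q1]aa ⊢ Xaaa[q1]a ⊢ Xaaaa[q1]□ ⊢ Xaaaa#[q2]□ ⊢ Xaaaa[q3]#a ⊢ Xaaa[q3]a#a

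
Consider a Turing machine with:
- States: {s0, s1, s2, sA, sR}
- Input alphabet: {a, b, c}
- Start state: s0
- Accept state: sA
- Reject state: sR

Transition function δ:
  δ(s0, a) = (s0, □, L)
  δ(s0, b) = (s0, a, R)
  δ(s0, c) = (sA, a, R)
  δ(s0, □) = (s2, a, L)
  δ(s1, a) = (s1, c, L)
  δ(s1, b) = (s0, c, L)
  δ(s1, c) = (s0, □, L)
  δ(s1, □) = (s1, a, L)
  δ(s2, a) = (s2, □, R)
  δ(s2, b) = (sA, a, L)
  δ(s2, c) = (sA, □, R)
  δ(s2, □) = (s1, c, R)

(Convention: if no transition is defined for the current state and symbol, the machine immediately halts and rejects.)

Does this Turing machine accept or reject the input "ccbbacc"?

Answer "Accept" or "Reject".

Execution trace:
Initial: [s0]ccbbacc
Step 1: δ(s0, c) = (sA, a, R) → a[sA]cbbacc

The machine reaches the accept state sA and halts.

Answer: Accept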